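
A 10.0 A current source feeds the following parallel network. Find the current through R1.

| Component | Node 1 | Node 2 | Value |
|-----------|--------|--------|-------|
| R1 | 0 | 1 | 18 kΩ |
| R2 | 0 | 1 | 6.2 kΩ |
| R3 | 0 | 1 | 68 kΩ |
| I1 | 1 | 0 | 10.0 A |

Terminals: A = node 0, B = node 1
All resistors sit directly between nodes 0 and 1, so they are in parallel and share one voltage V; the full source current 10 A splits among them.
1/R_par = 1/18000 + 1/6200 + 1/68000 = 0.0002316 S  =>  R_par = 4319 Ω
V = I × R_par = 10 × 4319 = 43190 V
I_R1 = V/R1 = 43190/18000 = 2.399 A

Final answer: 2.399 A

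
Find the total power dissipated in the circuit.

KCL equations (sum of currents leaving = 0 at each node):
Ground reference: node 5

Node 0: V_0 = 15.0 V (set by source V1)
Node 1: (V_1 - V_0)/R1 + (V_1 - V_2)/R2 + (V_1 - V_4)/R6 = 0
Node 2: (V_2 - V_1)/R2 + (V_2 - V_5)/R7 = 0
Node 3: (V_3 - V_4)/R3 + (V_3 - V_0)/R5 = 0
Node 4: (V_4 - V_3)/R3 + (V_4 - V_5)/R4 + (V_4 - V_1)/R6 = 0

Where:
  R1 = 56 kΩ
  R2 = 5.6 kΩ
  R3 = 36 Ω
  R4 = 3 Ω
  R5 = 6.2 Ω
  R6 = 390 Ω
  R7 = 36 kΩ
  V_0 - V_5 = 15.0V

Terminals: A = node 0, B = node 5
Nodal analysis, taking node 5 as the 0 V reference.
Source V1 fixes V_0 = 15 V.
KCL at each unknown node (sum of currents leaving = 0; resistances in Ω):
  Node 1: (V_1 - 15)/56000 + (V_1 - V_2)/5600 + (V_1 - V_4)/390 = 0
  Node 2: (V_2 - V_1)/5600 + (V_2 - 0)/36000 = 0
  Node 3: (V_3 - V_4)/36 + (V_3 - 15)/6.2 = 0
  Node 4: (V_4 - V_3)/36 + (V_4 - 0)/3 + (V_4 - V_1)/390 = 0
Collecting terms (coefficients in siemens):
  0.002761·V_1 - 0.0001786·V_2 - 0.002564·V_4 = 0.0002679
  0.0002063·V_2 - 0.0001786·V_1 = 0
  0.1891·V_3 - 0.02778·V_4 = 2.419
  0.3637·V_4 - 0.002564·V_1 - 0.02778·V_3 = 0
Solving these 4 simultaneous equations (Gaussian elimination) gives:
  V_1 = 1.083 V, V_2 = 0.9372 V, V_3 = 12.94 V, V_4 = 0.9962 V
Power in each resistor, P = (ΔV)²/R:
  P_R1 = (15 - 1.083)²/56000 = 0.003459 W
  P_R2 = (1.083 - 0.9372)²/5600 = 0.000003795 W
  P_R3 = (12.94 - 0.9962)²/36 = 3.964 W
  P_R4 = (0.9962 - 0)²/3 = 0.3308 W
  P_R5 = (15 - 12.94)²/6.2 = 0.6827 W
  P_R6 = (1.083 - 0.9962)²/390 = 0.0000193 W
  P_R7 = (0.9372 - 0)²/36000 = 0.0000244 W
P_total = P_R1 + P_R2 + P_R3 + P_R4 + P_R5 + P_R6 + P_R7 = 4.981 W

Final answer: 4.981 W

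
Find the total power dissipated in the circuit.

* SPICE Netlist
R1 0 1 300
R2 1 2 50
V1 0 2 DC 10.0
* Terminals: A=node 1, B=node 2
Nodal analysis, taking node 2 as the 0 V reference.
Source V1 fixes V_0 = 10 V.
KCL at each unknown node (sum of currents leaving = 0; resistances in Ω):
  Node 1: (V_1 - 10)/300 + (V_1 - 0)/50 = 0
Collecting terms: 0.02333 × V_1 = 0.03333  =>  V_1 = 1.429 V
Power in each resistor, P = (ΔV)²/R:
  P_R1 = (10 - 1.429)²/300 = 0.2449 W
  P_R2 = (1.429 - 0)²/50 = 0.04082 W
P_total = P_R1 + P_R2 = 0.2857 W

Final answer: 0.2857 W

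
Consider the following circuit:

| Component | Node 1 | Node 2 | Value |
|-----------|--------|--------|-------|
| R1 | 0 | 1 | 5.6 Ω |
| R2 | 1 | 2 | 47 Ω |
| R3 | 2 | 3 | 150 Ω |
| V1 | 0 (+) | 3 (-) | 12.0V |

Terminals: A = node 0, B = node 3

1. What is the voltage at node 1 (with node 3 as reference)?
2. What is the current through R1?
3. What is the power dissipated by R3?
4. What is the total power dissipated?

Nodal analysis, taking node 3 as the 0 V reference.
Source V1 fixes V_0 = 12 V.
KCL at each unknown node (sum of currents leaving = 0; resistances in Ω):
  Node 1: (V_1 - 12)/5.6 + (V_1 - V_2)/47 = 0
  Node 2: (V_2 - V_1)/47 + (V_2 - 0)/150 = 0
Collecting terms (coefficients in siemens):
  0.1998·V_1 - 0.02128·V_2 = 2.143
  0.02794·V_2 - 0.02128·V_1 = 0
Determinant D = (0.1998)(0.02794) - (-0.02128)(-0.02128) = 0.005132
V_1 = [(2.143)(0.02794) - (-0.02128)(0)]/D = 11.67 V
V_2 = [(0.1998)(0) - (2.143)(-0.02128)]/D = 8.885 V
Part 1:
  Read off the nodal solution: V_1 = 11.67 V
Part 2:
  I_R1 = (V_0 - V_1)/R1 = (12 - 11.67)/5.6 = 0.05923 A
  Magnitude: I_R1 = 0.05923 A
Part 3:
  I_R3 = (V_2 - V_3)/R3 = (8.885 - 0)/150 = 0.05923 A
  P_R3 = I_R3² × R3 = (0.05923)² × 150 = 0.5262 W
Part 4:
  Power in each resistor, P = (ΔV)²/R:
    P_R1 = (12 - 11.67)²/5.6 = 0.01965 W
    P_R2 = (11.67 - 8.885)²/47 = 0.1649 W
    P_R3 = (8.885 - 0)²/150 = 0.5262 W
  P_total = P_R1 + P_R2 + P_R3 = 0.7108 W

Final answers:
1. V_1 = 11.67 V
2. I_R1 = 0.05923 A
3. P_R3 = 0.5262 W
4. P_total = 0.7108 W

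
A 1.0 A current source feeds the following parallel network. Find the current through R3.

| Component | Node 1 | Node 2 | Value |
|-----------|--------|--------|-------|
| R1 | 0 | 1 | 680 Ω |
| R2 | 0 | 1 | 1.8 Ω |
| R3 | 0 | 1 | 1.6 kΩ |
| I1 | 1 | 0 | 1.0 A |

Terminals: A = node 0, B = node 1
All resistors sit directly between nodes 0 and 1, so they are in parallel and share one voltage V; the full source current 1 A splits among them.
1/R_par = 1/680 + 1/1.8 + 1/1600 = 0.5577 S  =>  R_par = 1.793 Ω
V = I × R_par = 1 × 1.793 = 1.793 V
I_R3 = V/R3 = 1.793/1600 = 0.001121 A

Final answer: 0.001121 A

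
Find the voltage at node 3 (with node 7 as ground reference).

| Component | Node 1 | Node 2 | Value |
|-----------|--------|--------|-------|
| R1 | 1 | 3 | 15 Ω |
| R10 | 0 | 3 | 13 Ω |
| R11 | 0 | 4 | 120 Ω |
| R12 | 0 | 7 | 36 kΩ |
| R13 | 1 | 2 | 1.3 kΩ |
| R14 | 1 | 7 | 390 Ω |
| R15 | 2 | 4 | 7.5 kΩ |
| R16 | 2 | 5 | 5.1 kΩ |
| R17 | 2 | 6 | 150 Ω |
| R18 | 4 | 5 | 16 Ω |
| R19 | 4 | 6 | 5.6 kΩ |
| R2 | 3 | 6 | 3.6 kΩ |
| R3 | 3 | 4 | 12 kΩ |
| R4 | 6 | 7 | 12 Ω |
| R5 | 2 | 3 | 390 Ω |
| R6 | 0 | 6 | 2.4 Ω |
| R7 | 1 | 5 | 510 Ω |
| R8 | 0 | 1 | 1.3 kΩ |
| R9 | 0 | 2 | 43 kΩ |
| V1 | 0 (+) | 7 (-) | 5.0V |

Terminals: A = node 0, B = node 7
Nodal analysis, taking node 7 as the 0 V reference.
Source V1 fixes V_0 = 5 V.
KCL at each unknown node (sum of currents leaving = 0; resistances in Ω):
  Node 1: (V_1 - V_3)/15 + (V_1 - V_5)/510 + (V_1 - 5)/1300 + (V_1 - V_2)/1300 + (V_1 - 0)/390 = 0
  Node 2: (V_2 - V_3)/390 + (V_2 - 5)/43000 + (V_2 - V_1)/1300 + (V_2 - V_4)/7500 + (V_2 - V_5)/5100 + (V_2 - V_6)/150 = 0
  Node 3: (V_3 - V_1)/15 + (V_3 - V_6)/3600 + (V_3 - V_4)/12000 + (V_3 - V_2)/390 + (V_3 - 5)/13 = 0
  Node 4: (V_4 - V_3)/12000 + (V_4 - 5)/120 + (V_4 - V_2)/7500 + (V_4 - V_5)/16 + (V_4 - V_6)/5600 = 0
  Node 5: (V_5 - V_1)/510 + (V_5 - V_2)/5100 + (V_5 - V_4)/16 = 0
  Node 6: (V_6 - V_3)/3600 + (V_6 - 0)/12 + (V_6 - 5)/2.4 + (V_6 - V_2)/150 + (V_6 - V_4)/5600 = 0
Collecting terms (coefficients in siemens):
  0.07273·V_1 - 0.0007692·V_2 - 0.06667·V_3 - 0.001961·V_5 = 0.003846
  0.01035·V_2 - 0.0007692·V_1 - 0.002564·V_3 - 0.0001333·V_4 - 0.0001961·V_5 - 0.006667·V_6 = 0.0001163
  0.1465·V_3 - 0.06667·V_1 - 0.002564·V_2 - 0.00008333·V_4 - 0.0002778·V_6 = 0.3846
  0.07123·V_4 - 0.0001333·V_2 - 0.00008333·V_3 - 0.0625·V_5 - 0.0001786·V_6 = 0.04167
  0.06466·V_5 - 0.001961·V_1 - 0.0001961·V_2 - 0.0625·V_4 = 0
  0.5071·V_6 - 0.006667·V_2 - 0.0002778·V_3 - 0.0001786·V_4 = 2.083
Solving these 6 simultaneous equations (Gaussian elimination) gives:
  V_1 = 4.663 V, V_2 = 4.397 V, V_3 = 4.834 V, V_4 = 4.908 V
  V_5 = 4.899 V, V_6 = 4.17 V
The requested potential is V_3 = 4.834 V.

Final answer: V_3 = 4.834 V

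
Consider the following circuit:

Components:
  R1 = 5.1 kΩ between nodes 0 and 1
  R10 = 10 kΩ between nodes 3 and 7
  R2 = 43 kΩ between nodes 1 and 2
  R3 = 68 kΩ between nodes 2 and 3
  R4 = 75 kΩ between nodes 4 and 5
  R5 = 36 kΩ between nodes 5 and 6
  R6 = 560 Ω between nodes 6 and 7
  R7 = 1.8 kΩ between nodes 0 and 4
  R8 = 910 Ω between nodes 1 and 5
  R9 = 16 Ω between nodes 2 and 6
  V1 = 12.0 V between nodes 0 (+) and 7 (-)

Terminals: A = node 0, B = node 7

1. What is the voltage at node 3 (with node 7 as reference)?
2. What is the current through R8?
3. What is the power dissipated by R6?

Nodal analysis, taking node 7 as the 0 V reference.
Source V1 fixes V_0 = 12 V.
KCL at each unknown node (sum of currents leaving = 0; resistances in Ω):
  Node 1: (V_1 - 12)/5100 + (V_1 - V_2)/43000 + (V_1 - V_5)/910 = 0
  Node 2: (V_2 - V_1)/43000 + (V_2 - V_3)/68000 + (V_2 - V_6)/16 = 0
  Node 3: (V_3 - V_2)/68000 + (V_3 - 0)/10000 = 0
  Node 4: (V_4 - V_5)/75000 + (V_4 - 12)/1800 = 0
  Node 5: (V_5 - V_4)/75000 + (V_5 - V_6)/36000 + (V_5 - V_1)/910 = 0
  Node 6: (V_6 - V_5)/36000 + (V_6 - 0)/560 + (V_6 - V_2)/16 = 0
Collecting terms (coefficients in siemens):
  0.001318·V_1 - 0.00002326·V_2 - 0.001099·V_5 = 0.002353
  0.06254·V_2 - 0.00002326·V_1 - 0.00001471·V_3 - 0.0625·V_6 = 0
  0.0001147·V_3 - 0.00001471·V_2 = 0
  0.0005689·V_4 - 0.00001333·V_5 = 0.006667
  0.00114·V_5 - 0.001099·V_1 - 0.00001333·V_4 - 0.00002778·V_6 = 0
  0.06431·V_6 - 0.0625·V_2 - 0.00002778·V_5 = 0
Solving these 6 simultaneous equations (Gaussian elimination) gives:
  V_1 = 9.73 V, V_2 = 0.2688 V, V_3 = 0.03446 V, V_4 = 11.94 V
  V_5 = 9.526 V, V_6 = 0.2653 V
Part 1:
  Read off the nodal solution: V_3 = 0.03446 V
Part 2:
  I_R8 = (V_1 - V_5)/R8 = (9.73 - 9.526)/910 = 0.000225 A
  Magnitude: I_R8 = 0.000225 A
Part 3:
  I_R6 = (V_6 - V_7)/R6 = (0.2653 - 0)/560 = 0.0004738 A
  P_R6 = I_R6² × R6 = (0.0004738)² × 560 = 0.0001257 W

Final answers:
1. V_3 = 0.03446 V
2. I_R8 = 0.000225 A
3. P_R6 = 0.0001257 W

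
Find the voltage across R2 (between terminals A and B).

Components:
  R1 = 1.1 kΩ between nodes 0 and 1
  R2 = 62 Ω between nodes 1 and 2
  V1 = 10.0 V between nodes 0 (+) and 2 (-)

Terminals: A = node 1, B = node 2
R1 and R2 are in series across V1 (node 0 → node 1 → node 2), and the output A–B is taken across R2, so this is a voltage divider.
Series current: I = V1/(R1 + R2) = 10/(1100 + 62) = 10/1162 = 0.008606 A
V_R2 = I × R2 = V1 × R2/(R1 + R2) = 10 × 62/1162 = 0.5336 V

Final answer: 0.5336 V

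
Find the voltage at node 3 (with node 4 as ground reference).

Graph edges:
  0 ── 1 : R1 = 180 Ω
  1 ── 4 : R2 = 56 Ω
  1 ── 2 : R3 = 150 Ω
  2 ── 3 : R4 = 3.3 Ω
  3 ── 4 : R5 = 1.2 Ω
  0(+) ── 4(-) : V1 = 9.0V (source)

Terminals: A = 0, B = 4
Nodal analysis, taking node 4 as the 0 V reference.
Source V1 fixes V_0 = 9 V.
KCL at each unknown node (sum of currents leaving = 0; resistances in Ω):
  Node 1: (V_1 - 9)/180 + (V_1 - 0)/56 + (V_1 - V_2)/150 = 0
  Node 2: (V_2 - V_1)/150 + (V_2 - V_3)/3.3 = 0
  Node 3: (V_3 - V_2)/3.3 + (V_3 - 0)/1.2 = 0
Collecting terms (coefficients in siemens):
  0.03008·V_1 - 0.006667·V_2 = 0.05
  0.3097·V_2 - 0.006667·V_1 - 0.303·V_3 = 0
  1.136·V_3 - 0.303·V_2 = 0
Solving these 3 simultaneous equations (Gaussian elimination) gives:
  V_1 = 1.673 V, V_2 = 0.04873 V, V_3 = 0.01299 V
The requested potential is V_3 = 0.01299 V.

Final answer: V_3 = 0.01299 V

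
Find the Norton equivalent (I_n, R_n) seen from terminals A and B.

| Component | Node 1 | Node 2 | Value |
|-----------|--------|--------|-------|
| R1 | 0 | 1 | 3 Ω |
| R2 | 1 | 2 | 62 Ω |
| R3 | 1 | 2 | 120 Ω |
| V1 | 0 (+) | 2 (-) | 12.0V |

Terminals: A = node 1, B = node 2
Find the Thévenin equivalent first; then I_n = V_th/R_th and R_n = R_th.
Step 1 — V_th is the open-circuit voltage V_A - V_B (nothing connected across the terminals).
Nodal analysis, taking node 2 as the 0 V reference.
Source V1 fixes V_0 = 12 V.
KCL at each unknown node (sum of currents leaving = 0; resistances in Ω):
  Node 1: (V_1 - 12)/3 + (V_1 - 0)/62 + (V_1 - 0)/120 = 0
Collecting terms: 0.3578 × V_1 = 4  =>  V_1 = 11.18 V
V_th = V_1 - V_2 = 11.18 - 0 = 11.18 V
Step 2 — R_th: zero the source — replace V1 by a short circuit (node 2 merges into node 0) — and find the resistance seen between A (node 1) and B (node 0).
Reduce the network between node 1 (A) and node 0 (B) by series/parallel combination:
  Rp1 = R1 ‖ R2 ‖ R3 (parallel, all between nodes 0 and 1) = 1/(1/3 + 1/62 + 1/120) = 2.795 Ω
R_th = 2.795 Ω
I_n = V_th/R_th = 11.18/2.795 = 4 A, and R_n = R_th = 2.795 Ω

Final answer: I_n = 4 A, R_n = 2.795 Ω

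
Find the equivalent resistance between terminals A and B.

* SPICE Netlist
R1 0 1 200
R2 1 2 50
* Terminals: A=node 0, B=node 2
Reduce the network between node 0 (A) and node 2 (B) by series/parallel combination:
  Rs1 = R1 + R2 (series, joined only at node 1) = 200 + 50 = 250 Ω
R_eq = 250 Ω

Final answer: 250 Ω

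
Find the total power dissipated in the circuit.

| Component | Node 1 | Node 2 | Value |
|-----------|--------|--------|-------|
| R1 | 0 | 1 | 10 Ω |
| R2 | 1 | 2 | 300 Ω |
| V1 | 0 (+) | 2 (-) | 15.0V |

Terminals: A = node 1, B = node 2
Nodal analysis, taking node 2 as the 0 V reference.
Source V1 fixes V_0 = 15 V.
KCL at each unknown node (sum of currents leaving = 0; resistances in Ω):
  Node 1: (V_1 - 15)/10 + (V_1 - 0)/300 = 0
Collecting terms: 0.1033 × V_1 = 1.5  =>  V_1 = 14.52 V
Power in each resistor, P = (ΔV)²/R:
  P_R1 = (15 - 14.52)²/10 = 0.02341 W
  P_R2 = (14.52 - 0)²/300 = 0.7024 W
P_total = P_R1 + P_R2 = 0.7258 W

Final answer: 0.7258 W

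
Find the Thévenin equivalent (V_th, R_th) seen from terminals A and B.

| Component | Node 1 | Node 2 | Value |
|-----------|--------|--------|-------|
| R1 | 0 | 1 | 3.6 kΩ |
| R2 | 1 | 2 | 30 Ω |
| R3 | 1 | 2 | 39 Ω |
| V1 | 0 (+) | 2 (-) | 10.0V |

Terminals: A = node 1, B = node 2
Step 1 — V_th is the open-circuit voltage V_A - V_B (nothing connected across the terminals).
Nodal analysis, taking node 2 as the 0 V reference.
Source V1 fixes V_0 = 10 V.
KCL at each unknown node (sum of currents leaving = 0; resistances in Ω):
  Node 1: (V_1 - 10)/3600 + (V_1 - 0)/30 + (V_1 - 0)/39 = 0
Collecting terms: 0.05925 × V_1 = 0.002778  =>  V_1 = 0.04688 V
V_th = V_1 - V_2 = 0.04688 - 0 = 0.04688 V
Step 2 — R_th: zero the source — replace V1 by a short circuit (node 2 merges into node 0) — and find the resistance seen between A (node 1) and B (node 0).
Reduce the network between node 1 (A) and node 0 (B) by series/parallel combination:
  Rp1 = R1 ‖ R2 ‖ R3 (parallel, all between nodes 0 and 1) = 1/(1/3600 + 1/30 + 1/39) = 16.88 Ω
R_th = 16.88 Ω

Final answer: V_th = 0.04688 V, R_th = 16.88 Ω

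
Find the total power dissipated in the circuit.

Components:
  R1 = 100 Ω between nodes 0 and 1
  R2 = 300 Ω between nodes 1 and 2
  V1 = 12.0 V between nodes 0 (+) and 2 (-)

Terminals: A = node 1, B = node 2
Nodal analysis, taking node 2 as the 0 V reference.
Source V1 fixes V_0 = 12 V.
KCL at each unknown node (sum of currents leaving = 0; resistances in Ω):
  Node 1: (V_1 - 12)/100 + (V_1 - 0)/300 = 0
Collecting terms: 0.01333 × V_1 = 0.12  =>  V_1 = 9 V
Power in each resistor, P = (ΔV)²/R:
  P_R1 = (12 - 9)²/100 = 0.09 W
  P_R2 = (9 - 0)²/300 = 0.27 W
P_total = P_R1 + P_R2 = 0.36 W

Final answer: 0.36 W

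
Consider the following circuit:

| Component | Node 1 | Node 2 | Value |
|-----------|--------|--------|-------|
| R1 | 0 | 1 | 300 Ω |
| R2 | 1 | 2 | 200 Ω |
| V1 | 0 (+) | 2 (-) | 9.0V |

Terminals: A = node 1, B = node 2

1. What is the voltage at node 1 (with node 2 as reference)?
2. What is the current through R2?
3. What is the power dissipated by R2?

Nodal analysis, taking node 2 as the 0 V reference.
Source V1 fixes V_0 = 9 V.
KCL at each unknown node (sum of currents leaving = 0; resistances in Ω):
  Node 1: (V_1 - 9)/300 + (V_1 - 0)/200 = 0
Collecting terms: 0.008333 × V_1 = 0.03  =>  V_1 = 3.6 V
Part 1:
  Read off the nodal solution: V_1 = 3.6 V
Part 2:
  I_R2 = (V_1 - V_2)/R2 = (3.6 - 0)/200 = 0.018 A
  Magnitude: I_R2 = 0.018 A
Part 3:
  I_R2 = (V_1 - V_2)/R2 = (3.6 - 0)/200 = 0.018 A
  P_R2 = I_R2² × R2 = (0.018)² × 200 = 0.0648 W

Final answers:
1. V_1 = 3.6 V
2. I_R2 = 0.018 A
3. P_R2 = 0.0648 W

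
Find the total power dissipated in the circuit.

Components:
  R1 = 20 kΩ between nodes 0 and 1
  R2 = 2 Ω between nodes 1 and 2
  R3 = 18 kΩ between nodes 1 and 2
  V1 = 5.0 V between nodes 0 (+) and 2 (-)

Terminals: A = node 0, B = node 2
Nodal analysis, taking node 2 as the 0 V reference.
Source V1 fixes V_0 = 5 V.
KCL at each unknown node (sum of currents leaving = 0; resistances in Ω):
  Node 1: (V_1 - 5)/20000 + (V_1 - 0)/2 + (V_1 - 0)/18000 = 0
Collecting terms: 0.5001 × V_1 = 0.00025  =>  V_1 = 0.0004999 V
Power in each resistor, P = (ΔV)²/R:
  P_R1 = (5 - 0.0004999)²/20000 = 0.00125 W
  P_R2 = (0.0004999 - 0)²/2 = 0.0000001249 W
  P_R3 = (0.0004999 - 0)²/18000 = 0.00000000001388 W
P_total = P_R1 + P_R2 + P_R3 = 0.00125 W

Final answer: 0.00125 W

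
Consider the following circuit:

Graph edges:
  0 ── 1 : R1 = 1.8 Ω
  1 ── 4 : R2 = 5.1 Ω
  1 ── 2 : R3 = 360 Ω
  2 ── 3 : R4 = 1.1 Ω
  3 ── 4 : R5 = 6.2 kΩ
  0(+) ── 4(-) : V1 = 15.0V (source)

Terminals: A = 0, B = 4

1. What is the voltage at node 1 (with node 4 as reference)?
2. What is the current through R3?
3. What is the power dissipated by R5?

Nodal analysis, taking node 4 as the 0 V reference.
Source V1 fixes V_0 = 15 V.
KCL at each unknown node (sum of currents leaving = 0; resistances in Ω):
  Node 1: (V_1 - 15)/1.8 + (V_1 - 0)/5.1 + (V_1 - V_2)/360 = 0
  Node 2: (V_2 - V_1)/360 + (V_2 - V_3)/1.1 = 0
  Node 3: (V_3 - V_2)/1.1 + (V_3 - 0)/6200 = 0
Collecting terms (coefficients in siemens):
  0.7544·V_1 - 0.002778·V_2 = 8.333
  0.9119·V_2 - 0.002778·V_1 - 0.9091·V_3 = 0
  0.9093·V_3 - 0.9091·V_2 = 0
Solving these 3 simultaneous equations (Gaussian elimination) gives:
  V_1 = 11.08 V, V_2 = 10.48 V, V_3 = 10.47 V
Part 1:
  Read off the nodal solution: V_1 = 11.08 V
Part 2:
  I_R3 = (V_1 - V_2)/R3 = (11.08 - 10.48)/360 = 0.001689 A
  Magnitude: I_R3 = 0.001689 A
Part 3:
  I_R5 = (V_3 - V_4)/R5 = (10.47 - 0)/6200 = 0.001689 A
  P_R5 = I_R5² × R5 = (0.001689)² × 6200 = 0.0177 W

Final answers:
1. V_1 = 11.08 V
2. I_R3 = 0.001689 A
3. P_R5 = 0.0177 W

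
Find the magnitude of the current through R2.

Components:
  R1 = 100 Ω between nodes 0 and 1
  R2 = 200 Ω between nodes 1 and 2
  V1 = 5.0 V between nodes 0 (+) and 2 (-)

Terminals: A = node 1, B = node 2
Nodal analysis, taking node 2 as the 0 V reference.
Source V1 fixes V_0 = 5 V.
KCL at each unknown node (sum of currents leaving = 0; resistances in Ω):
  Node 1: (V_1 - 5)/100 + (V_1 - 0)/200 = 0
Collecting terms: 0.015 × V_1 = 0.05  =>  V_1 = 3.333 V
I_R2 = (V_1 - V_2)/R2 = (3.333 - 0)/200 = 0.01667 A
|I_R2| = 0.01667 A

Final answer: |I_R2| = 0.01667 A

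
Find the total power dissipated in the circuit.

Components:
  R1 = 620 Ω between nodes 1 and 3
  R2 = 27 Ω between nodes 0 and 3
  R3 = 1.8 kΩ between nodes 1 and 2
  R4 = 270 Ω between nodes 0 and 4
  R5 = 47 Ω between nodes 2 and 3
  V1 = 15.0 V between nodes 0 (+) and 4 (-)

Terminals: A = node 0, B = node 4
Nodal analysis, taking node 4 as the 0 V reference.
Source V1 fixes V_0 = 15 V.
KCL at each unknown node (sum of currents leaving = 0; resistances in Ω):
  Node 1: (V_1 - V_3)/620 + (V_1 - V_2)/1800 = 0
  Node 2: (V_2 - V_1)/1800 + (V_2 - V_3)/47 = 0
  Node 3: (V_3 - V_1)/620 + (V_3 - 15)/27 + (V_3 - V_2)/47 = 0
Collecting terms (coefficients in siemens):
  0.002168·V_1 - 0.0005556·V_2 - 0.001613·V_3 = 0
  0.02183·V_2 - 0.0005556·V_1 - 0.02128·V_3 = 0
  0.05993·V_3 - 0.001613·V_1 - 0.02128·V_2 = 0.5556
Solving these 3 simultaneous equations (Gaussian elimination) gives:
  V_1 = 15 V, V_2 = 15 V, V_3 = 15 V
Power in each resistor, P = (ΔV)²/R:
  P_R1 = (15 - 15)²/620 = 0 W
  P_R2 = (15 - 15)²/27 = 0 W
  P_R3 = (15 - 15)²/1800 = 0 W
  P_R4 = (15 - 0)²/270 = 0.8333 W
  P_R5 = (15 - 15)²/47 = 0 W
P_total = P_R1 + P_R2 + P_R3 + P_R4 + P_R5 = 0.8333 W

Final answer: 0.8333 W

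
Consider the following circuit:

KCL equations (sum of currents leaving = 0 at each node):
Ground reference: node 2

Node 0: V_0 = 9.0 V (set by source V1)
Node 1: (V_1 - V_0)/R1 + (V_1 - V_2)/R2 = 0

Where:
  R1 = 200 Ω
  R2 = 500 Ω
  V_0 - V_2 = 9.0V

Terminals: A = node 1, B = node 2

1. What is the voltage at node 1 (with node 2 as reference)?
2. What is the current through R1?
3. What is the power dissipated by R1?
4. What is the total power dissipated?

Nodal analysis, taking node 2 as the 0 V reference.
Source V1 fixes V_0 = 9 V.
KCL at each unknown node (sum of currents leaving = 0; resistances in Ω):
  Node 1: (V_1 - 9)/200 + (V_1 - 0)/500 = 0
Collecting terms: 0.007 × V_1 = 0.045  =>  V_1 = 6.429 V
Part 1:
  Read off the nodal solution: V_1 = 6.429 V
Part 2:
  I_R1 = (V_0 - V_1)/R1 = (9 - 6.429)/200 = 0.01286 A
  Magnitude: I_R1 = 0.01286 A
Part 3:
  I_R1 = (V_0 - V_1)/R1 = (9 - 6.429)/200 = 0.01286 A
  P_R1 = I_R1² × R1 = (0.01286)² × 200 = 0.03306 W
Part 4:
  Power in each resistor, P = (ΔV)²/R:
    P_R1 = (9 - 6.429)²/200 = 0.03306 W
    P_R2 = (6.429 - 0)²/500 = 0.08265 W
  P_total = P_R1 + P_R2 = 0.1157 W

Final answers:
1. V_1 = 6.429 V
2. I_R1 = 0.01286 A
3. P_R1 = 0.03306 W
4. P_total = 0.1157 W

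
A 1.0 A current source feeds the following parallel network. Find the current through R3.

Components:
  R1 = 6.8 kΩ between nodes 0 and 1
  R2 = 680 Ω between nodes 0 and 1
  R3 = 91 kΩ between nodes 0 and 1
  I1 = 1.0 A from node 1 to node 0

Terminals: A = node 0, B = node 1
All resistors sit directly between nodes 0 and 1, so they are in parallel and share one voltage V; the full source current 1 A splits among them.
1/R_par = 1/6800 + 1/680 + 1/91000 = 0.001629 S  =>  R_par = 614 Ω
V = I × R_par = 1 × 614 = 614 V
I_R3 = V/R3 = 614/91000 = 0.006747 A

Final answer: 0.006747 A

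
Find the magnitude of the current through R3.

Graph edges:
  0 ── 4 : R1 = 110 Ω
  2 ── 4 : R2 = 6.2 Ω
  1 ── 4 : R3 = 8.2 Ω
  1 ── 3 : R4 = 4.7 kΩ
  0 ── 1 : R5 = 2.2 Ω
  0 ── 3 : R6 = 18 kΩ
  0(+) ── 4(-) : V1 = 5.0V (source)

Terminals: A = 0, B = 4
Nodal analysis, taking node 4 as the 0 V reference.
Source V1 fixes V_0 = 5 V.
KCL at each unknown node (sum of currents leaving = 0; resistances in Ω):
  Node 1: (V_1 - 0)/8.2 + (V_1 - V_3)/4700 + (V_1 - 5)/2.2 = 0
  Node 2: (V_2 - 0)/6.2 = 0
  Node 3: (V_3 - V_1)/4700 + (V_3 - 5)/18000 = 0
Collecting terms (coefficients in siemens):
  0.5767·V_1 - 0.0002128·V_3 = 2.273
  0.1613·V_2 = 0
  0.0002683·V_3 - 0.0002128·V_1 = 0.0002778
Solving these 3 simultaneous equations (Gaussian elimination) gives:
  V_1 = 3.942 V, V_2 = 0 V, V_3 = 4.161 V
I_R3 = (V_1 - V_4)/R3 = (3.942 - 0)/8.2 = 0.4808 A
|I_R3| = 0.4808 A

Final answer: |I_R3| = 0.4808 A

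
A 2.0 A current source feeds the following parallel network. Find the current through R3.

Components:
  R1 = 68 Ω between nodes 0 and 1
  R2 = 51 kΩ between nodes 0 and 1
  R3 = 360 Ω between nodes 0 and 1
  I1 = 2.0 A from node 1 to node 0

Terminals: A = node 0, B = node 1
All resistors sit directly between nodes 0 and 1, so they are in parallel and share one voltage V; the full source current 2 A splits among them.
1/R_par = 1/68 + 1/51000 + 1/360 = 0.0175 S  =>  R_par = 57.13 Ω
V = I × R_par = 2 × 57.13 = 114.3 V
I_R3 = V/R3 = 114.3/360 = 0.3174 A

Final answer: 0.3174 A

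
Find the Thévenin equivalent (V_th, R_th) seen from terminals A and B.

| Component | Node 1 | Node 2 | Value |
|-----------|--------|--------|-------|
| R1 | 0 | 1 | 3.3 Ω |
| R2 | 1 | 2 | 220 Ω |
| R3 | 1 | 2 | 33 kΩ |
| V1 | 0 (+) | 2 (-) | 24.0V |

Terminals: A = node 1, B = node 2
Step 1 — V_th is the open-circuit voltage V_A - V_B (nothing connected across the terminals).
Nodal analysis, taking node 2 as the 0 V reference.
Source V1 fixes V_0 = 24 V.
KCL at each unknown node (sum of currents leaving = 0; resistances in Ω):
  Node 1: (V_1 - 24)/3.3 + (V_1 - 0)/220 + (V_1 - 0)/33000 = 0
Collecting terms: 0.3076 × V_1 = 7.273  =>  V_1 = 23.64 V
V_th = V_1 - V_2 = 23.64 - 0 = 23.64 V
Step 2 — R_th: zero the source — replace V1 by a short circuit (node 2 merges into node 0) — and find the resistance seen between A (node 1) and B (node 0).
Reduce the network between node 1 (A) and node 0 (B) by series/parallel combination:
  Rp1 = R1 ‖ R2 ‖ R3 (parallel, all between nodes 0 and 1) = 1/(1/3.3 + 1/220 + 1/33000) = 3.251 Ω
R_th = 3.251 Ω

Final answer: V_th = 23.64 V, R_th = 3.251 Ω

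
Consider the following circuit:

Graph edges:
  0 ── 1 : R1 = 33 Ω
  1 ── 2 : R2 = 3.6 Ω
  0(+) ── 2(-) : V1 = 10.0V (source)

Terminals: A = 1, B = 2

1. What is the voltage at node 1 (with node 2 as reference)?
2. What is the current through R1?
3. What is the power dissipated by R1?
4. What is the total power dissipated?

Nodal analysis, taking node 2 as the 0 V reference.
Source V1 fixes V_0 = 10 V.
KCL at each unknown node (sum of currents leaving = 0; resistances in Ω):
  Node 1: (V_1 - 10)/33 + (V_1 - 0)/3.6 = 0
Collecting terms: 0.3081 × V_1 = 0.303  =>  V_1 = 0.9836 V
Part 1:
  Read off the nodal solution: V_1 = 0.9836 V
Part 2:
  I_R1 = (V_0 - V_1)/R1 = (10 - 0.9836)/33 = 0.2732 A
  Magnitude: I_R1 = 0.2732 A
Part 3:
  I_R1 = (V_0 - V_1)/R1 = (10 - 0.9836)/33 = 0.2732 A
  P_R1 = I_R1² × R1 = (0.2732)² × 33 = 2.463 W
Part 4:
  Power in each resistor, P = (ΔV)²/R:
    P_R1 = (10 - 0.9836)²/33 = 2.463 W
    P_R2 = (0.9836 - 0)²/3.6 = 0.2687 W
  P_total = P_R1 + P_R2 = 2.732 W

Final answers:
1. V_1 = 0.9836 V
2. I_R1 = 0.2732 A
3. P_R1 = 2.463 W
4. P_total = 2.732 W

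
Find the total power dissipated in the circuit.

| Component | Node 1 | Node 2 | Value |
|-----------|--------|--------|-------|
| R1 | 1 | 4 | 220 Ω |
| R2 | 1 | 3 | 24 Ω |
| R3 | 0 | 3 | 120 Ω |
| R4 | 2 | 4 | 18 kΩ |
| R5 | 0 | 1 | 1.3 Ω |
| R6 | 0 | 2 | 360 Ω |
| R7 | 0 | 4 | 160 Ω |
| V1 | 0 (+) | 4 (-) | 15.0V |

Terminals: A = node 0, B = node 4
Nodal analysis, taking node 4 as the 0 V reference.
Source V1 fixes V_0 = 15 V.
KCL at each unknown node (sum of currents leaving = 0; resistances in Ω):
  Node 1: (V_1 - 0)/220 + (V_1 - V_3)/24 + (V_1 - 15)/1.3 = 0
  Node 2: (V_2 - 0)/18000 + (V_2 - 15)/360 = 0
  Node 3: (V_3 - V_1)/24 + (V_3 - 15)/120 = 0
Collecting terms (coefficients in siemens):
  0.8154·V_1 - 0.04167·V_3 = 11.54
  0.002833·V_2 = 0.04167
  0.05·V_3 - 0.04167·V_1 = 0.125
Solving these 3 simultaneous equations (Gaussian elimination) gives:
  V_1 = 14.91 V, V_2 = 14.71 V, V_3 = 14.93 V
Power in each resistor, P = (ΔV)²/R:
  P_R1 = (14.91 - 0)²/220 = 1.011 W
  P_R2 = (14.91 - 14.93)²/24 = 0.000008827 W
  P_R3 = (15 - 14.93)²/120 = 0.00004414 W
  P_R4 = (14.71 - 0)²/18000 = 0.01201 W
  P_R5 = (15 - 14.91)²/1.3 = 0.005867 W
  P_R6 = (15 - 14.71)²/360 = 0.0002403 W
  P_R7 = (15 - 0)²/160 = 1.406 W
P_total = P_R1 + P_R2 + P_R3 + P_R4 + P_R5 + P_R6 + P_R7 = 2.435 W

Final answer: 2.435 W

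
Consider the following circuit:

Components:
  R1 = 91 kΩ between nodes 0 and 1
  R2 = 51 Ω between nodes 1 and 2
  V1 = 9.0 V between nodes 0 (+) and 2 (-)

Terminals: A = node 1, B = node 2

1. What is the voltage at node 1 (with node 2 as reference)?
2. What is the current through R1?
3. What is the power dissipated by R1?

Nodal analysis, taking node 2 as the 0 V reference.
Source V1 fixes V_0 = 9 V.
KCL at each unknown node (sum of currents leaving = 0; resistances in Ω):
  Node 1: (V_1 - 9)/91000 + (V_1 - 0)/51 = 0
Collecting terms: 0.01962 × V_1 = 0.0000989  =>  V_1 = 0.005041 V
Part 1:
  Read off the nodal solution: V_1 = 0.005041 V
Part 2:
  I_R1 = (V_0 - V_1)/R1 = (9 - 0.005041)/91000 = 0.00009885 A
  Magnitude: I_R1 = 0.00009885 A
Part 3:
  I_R1 = (V_0 - V_1)/R1 = (9 - 0.005041)/91000 = 0.00009885 A
  P_R1 = I_R1² × R1 = (0.00009885)² × 91000 = 0.0008891 W

Final answers:
1. V_1 = 0.005041 V
2. I_R1 = 9.885e-05 A
3. P_R1 = 0.0008891 W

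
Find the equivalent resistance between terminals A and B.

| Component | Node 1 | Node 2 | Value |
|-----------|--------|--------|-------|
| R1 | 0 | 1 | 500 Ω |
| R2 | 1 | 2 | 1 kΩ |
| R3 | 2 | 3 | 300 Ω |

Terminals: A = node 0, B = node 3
Reduce the network between node 0 (A) and node 3 (B) by series/parallel combination:
  Rs1 = R1 + R2 (series, joined only at node 1) = 500 + 1000 = 1500 Ω
  Rs2 = R3 + Rs1 (series, joined only at node 2) = 300 + 1500 = 1800 Ω
R_eq = 1.8 kΩ

Final answer: 1.8 kΩ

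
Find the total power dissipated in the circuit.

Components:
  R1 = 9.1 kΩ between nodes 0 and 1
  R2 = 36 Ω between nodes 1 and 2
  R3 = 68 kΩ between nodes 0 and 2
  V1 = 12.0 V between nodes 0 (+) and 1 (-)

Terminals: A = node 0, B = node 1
Nodal analysis, taking node 1 as the 0 V reference.
Source V1 fixes V_0 = 12 V.
KCL at each unknown node (sum of currents leaving = 0; resistances in Ω):
  Node 2: (V_2 - 0)/36 + (V_2 - 12)/68000 = 0
Collecting terms: 0.02779 × V_2 = 0.0001765  =>  V_2 = 0.00635 V
Power in each resistor, P = (ΔV)²/R:
  P_R1 = (12 - 0)²/9100 = 0.01582 W
  P_R2 = (0 - 0.00635)²/36 = 0.00000112 W
  P_R3 = (12 - 0.00635)²/68000 = 0.002115 W
P_total = P_R1 + P_R2 + P_R3 = 0.01794 W

Final answer: 0.01794 W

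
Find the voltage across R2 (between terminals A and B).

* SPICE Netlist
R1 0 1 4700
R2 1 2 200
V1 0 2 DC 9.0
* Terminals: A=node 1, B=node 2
R1 and R2 are in series across V1 (node 0 → node 1 → node 2), and the output A–B is taken across R2, so this is a voltage divider.
Series current: I = V1/(R1 + R2) = 9/(4700 + 200) = 9/4900 = 0.001837 A
V_R2 = I × R2 = V1 × R2/(R1 + R2) = 9 × 200/4900 = 0.3673 V

Final answer: 0.3673 V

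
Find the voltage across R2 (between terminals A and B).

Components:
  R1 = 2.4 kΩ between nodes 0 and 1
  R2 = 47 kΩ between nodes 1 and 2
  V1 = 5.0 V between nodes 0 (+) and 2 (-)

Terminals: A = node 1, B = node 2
R1 and R2 are in series across V1 (node 0 → node 1 → node 2), and the output A–B is taken across R2, so this is a voltage divider.
Series current: I = V1/(R1 + R2) = 5/(2400 + 47000) = 5/49400 = 0.0001012 A
V_R2 = I × R2 = V1 × R2/(R1 + R2) = 5 × 47000/49400 = 4.757 V

Final answer: 4.757 V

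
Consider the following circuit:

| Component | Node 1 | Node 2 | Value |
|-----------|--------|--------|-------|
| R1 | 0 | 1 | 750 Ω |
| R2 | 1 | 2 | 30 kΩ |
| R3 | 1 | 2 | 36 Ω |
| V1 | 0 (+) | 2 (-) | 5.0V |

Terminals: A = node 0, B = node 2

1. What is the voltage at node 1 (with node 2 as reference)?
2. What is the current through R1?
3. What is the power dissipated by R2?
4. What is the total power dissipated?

Nodal analysis, taking node 2 as the 0 V reference.
Source V1 fixes V_0 = 5 V.
KCL at each unknown node (sum of currents leaving = 0; resistances in Ω):
  Node 1: (V_1 - 5)/750 + (V_1 - 0)/30000 + (V_1 - 0)/36 = 0
Collecting terms: 0.02914 × V_1 = 0.006667  =>  V_1 = 0.2287 V
Part 1:
  Read off the nodal solution: V_1 = 0.2287 V
Part 2:
  I_R1 = (V_0 - V_1)/R1 = (5 - 0.2287)/750 = 0.006362 A
  Magnitude: I_R1 = 0.006362 A
Part 3:
  I_R2 = (V_1 - V_2)/R2 = (0.2287 - 0)/30000 = 0.000007625 A
  P_R2 = I_R2² × R2 = (0.000007625)² × 30000 = 0.000001744 W
Part 4:
  Power in each resistor, P = (ΔV)²/R:
    P_R1 = (5 - 0.2287)²/750 = 0.03035 W
    P_R2 = (0.2287 - 0)²/30000 = 0.000001744 W
    P_R3 = (0.2287 - 0)²/36 = 0.001453 W
  P_total = P_R1 + P_R2 + P_R3 = 0.03181 W

Final answers:
1. V_1 = 0.2287 V
2. I_R1 = 0.006362 A
3. P_R2 = 1.744e-06 W
4. P_total = 0.03181 W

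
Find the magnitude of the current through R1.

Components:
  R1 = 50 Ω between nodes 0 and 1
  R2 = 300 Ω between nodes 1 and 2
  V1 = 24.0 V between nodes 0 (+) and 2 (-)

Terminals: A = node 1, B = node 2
Nodal analysis, taking node 2 as the 0 V reference.
Source V1 fixes V_0 = 24 V.
KCL at each unknown node (sum of currents leaving = 0; resistances in Ω):
  Node 1: (V_1 - 24)/50 + (V_1 - 0)/300 = 0
Collecting terms: 0.02333 × V_1 = 0.48  =>  V_1 = 20.57 V
I_R1 = (V_0 - V_1)/R1 = (24 - 20.57)/50 = 0.06857 A
|I_R1| = 0.06857 A

Final answer: |I_R1| = 0.06857 A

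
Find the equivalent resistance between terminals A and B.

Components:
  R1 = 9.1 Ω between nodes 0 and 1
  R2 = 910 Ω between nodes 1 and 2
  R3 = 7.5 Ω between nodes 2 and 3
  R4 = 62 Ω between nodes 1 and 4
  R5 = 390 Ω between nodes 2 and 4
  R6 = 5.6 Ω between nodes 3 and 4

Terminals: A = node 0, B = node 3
The network is not a plain series/parallel combination. Inject a 1 A test current into terminal A (node 0) and return it from terminal B (node 3); then R_eq = V_A / (1 A).
Nodal analysis, taking node 3 as the 0 V reference.
Current source I_test pushes 1 A into node 0 and draws it out of node 3.
KCL at each unknown node (sum of currents leaving = 0; resistances in Ω):
  Node 0: (V_0 - V_1)/9.1 - 1 = 0
  Node 1: (V_1 - V_0)/9.1 + (V_1 - V_2)/910 + (V_1 - V_4)/62 = 0
  Node 2: (V_2 - V_1)/910 + (V_2 - 0)/7.5 + (V_2 - V_4)/390 = 0
  Node 4: (V_4 - V_1)/62 + (V_4 - V_2)/390 + (V_4 - 0)/5.6 = 0
Collecting terms (coefficients in siemens):
  0.1099·V_0 - 0.1099·V_1 = 1
  0.1271·V_1 - 0.1099·V_0 - 0.001099·V_2 - 0.01613·V_4 = 0
  0.137·V_2 - 0.001099·V_1 - 0.002564·V_4 = 0
  0.1973·V_4 - 0.01613·V_1 - 0.002564·V_2 = 0
Solving these 4 simultaneous equations (Gaussian elimination) gives:
  V_0 = 72.01 V, V_1 = 62.91 V, V_2 = 0.601 V, V_4 = 5.151 V
R_eq = V_0 / 1 A = 72.01 Ω

Final answer: 72.01 Ω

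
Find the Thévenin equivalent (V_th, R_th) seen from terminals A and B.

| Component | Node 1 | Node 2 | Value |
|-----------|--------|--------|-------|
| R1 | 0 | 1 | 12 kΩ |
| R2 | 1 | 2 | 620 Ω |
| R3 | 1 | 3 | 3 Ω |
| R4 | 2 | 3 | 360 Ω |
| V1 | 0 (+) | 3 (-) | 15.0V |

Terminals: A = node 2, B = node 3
Step 1 — V_th is the open-circuit voltage V_A - V_B (nothing connected across the terminals).
Nodal analysis, taking node 3 as the 0 V reference.
Source V1 fixes V_0 = 15 V.
KCL at each unknown node (sum of currents leaving = 0; resistances in Ω):
  Node 1: (V_1 - 15)/12000 + (V_1 - V_2)/620 + (V_1 - 0)/3 = 0
  Node 2: (V_2 - V_1)/620 + (V_2 - 0)/360 = 0
Collecting terms (coefficients in siemens):
  0.335·V_1 - 0.001613·V_2 = 0.00125
  0.004391·V_2 - 0.001613·V_1 = 0
Determinant D = (0.335)(0.004391) - (-0.001613)(-0.001613) = 0.001468
V_1 = [(0.00125)(0.004391) - (-0.001613)(0)]/D = 0.003738 V
V_2 = [(0.335)(0) - (0.00125)(-0.001613)]/D = 0.001373 V
V_th = V_2 - V_3 = 0.001373 - 0 = 0.001373 V
Step 2 — R_th: zero the source — replace V1 by a short circuit (node 3 merges into node 0) — and find the resistance seen between A (node 2) and B (node 0).
Reduce the network between node 2 (A) and node 0 (B) by series/parallel combination:
  Rp1 = R1 ‖ R3 (parallel, both between nodes 0 and 1) = 1/(1/12000 + 1/3) = 2.999 Ω
  Rs1 = R2 + Rp1 (series, joined only at node 1) = 620 + 2.999 = 623 Ω
  Rp2 = R4 ‖ Rs1 (parallel, both between nodes 0 and 2) = 1/(1/360 + 1/623) = 228.2 Ω
R_th = 228.2 Ω

Final answer: V_th = 0.001373 V, R_th = 228.2 Ω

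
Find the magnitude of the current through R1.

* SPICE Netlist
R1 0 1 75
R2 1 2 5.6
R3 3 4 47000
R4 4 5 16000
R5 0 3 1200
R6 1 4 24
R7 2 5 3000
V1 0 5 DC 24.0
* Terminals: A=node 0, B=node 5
Nodal analysis, taking node 5 as the 0 V reference.
Source V1 fixes V_0 = 24 V.
KCL at each unknown node (sum of currents leaving = 0; resistances in Ω):
  Node 1: (V_1 - 24)/75 + (V_1 - V_2)/5.6 + (V_1 - V_4)/24 = 0
  Node 2: (V_2 - V_1)/5.6 + (V_2 - 0)/3000 = 0
  Node 3: (V_3 - V_4)/47000 + (V_3 - 24)/1200 = 0
  Node 4: (V_4 - V_3)/47000 + (V_4 - 0)/16000 + (V_4 - V_1)/24 = 0
Collecting terms (coefficients in siemens):
  0.2336·V_1 - 0.1786·V_2 - 0.04167·V_4 = 0.32
  0.1789·V_2 - 0.1786·V_1 = 0
  0.0008546·V_3 - 0.00002128·V_4 = 0.02
  0.04175·V_4 - 0.04167·V_1 - 0.00002128·V_3 = 0
Solving these 4 simultaneous equations (Gaussian elimination) gives:
  V_1 = 23.31 V, V_2 = 23.27 V, V_3 = 23.98 V, V_4 = 23.28 V
I_R1 = (V_0 - V_1)/R1 = (24 - 23.31)/75 = 0.009195 A
|I_R1| = 0.009195 A

Final answer: |I_R1| = 0.009195 A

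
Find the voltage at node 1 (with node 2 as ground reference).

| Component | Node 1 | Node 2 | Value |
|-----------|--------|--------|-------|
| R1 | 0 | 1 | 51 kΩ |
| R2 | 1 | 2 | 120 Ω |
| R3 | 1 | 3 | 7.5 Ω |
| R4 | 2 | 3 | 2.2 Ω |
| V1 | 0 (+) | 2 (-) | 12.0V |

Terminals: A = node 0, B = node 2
Nodal analysis, taking node 2 as the 0 V reference.
Source V1 fixes V_0 = 12 V.
KCL at each unknown node (sum of currents leaving = 0; resistances in Ω):
  Node 1: (V_1 - 12)/51000 + (V_1 - 0)/120 + (V_1 - V_3)/7.5 = 0
  Node 3: (V_3 - V_1)/7.5 + (V_3 - 0)/2.2 = 0
Collecting terms (coefficients in siemens):
  0.1417·V_1 - 0.1333·V_3 = 0.0002353
  0.5879·V_3 - 0.1333·V_1 = 0
Determinant D = (0.1417)(0.5879) - (-0.1333)(-0.1333) = 0.06552
V_1 = [(0.0002353)(0.5879) - (-0.1333)(0)]/D = 0.002111 V
V_3 = [(0.1417)(0) - (0.0002353)(-0.1333)]/D = 0.0004788 V
The requested potential is V_1 = 0.002111 V.

Final answer: V_1 = 0.002111 V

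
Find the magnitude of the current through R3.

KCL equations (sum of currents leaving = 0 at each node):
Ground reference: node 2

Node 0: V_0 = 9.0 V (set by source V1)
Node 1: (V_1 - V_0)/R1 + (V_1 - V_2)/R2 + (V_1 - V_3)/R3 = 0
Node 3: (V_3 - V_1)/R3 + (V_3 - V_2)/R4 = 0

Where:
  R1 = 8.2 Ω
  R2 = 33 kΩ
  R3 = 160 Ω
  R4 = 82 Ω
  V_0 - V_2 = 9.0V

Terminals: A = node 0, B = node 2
Nodal analysis, taking node 2 as the 0 V reference.
Source V1 fixes V_0 = 9 V.
KCL at each unknown node (sum of currents leaving = 0; resistances in Ω):
  Node 1: (V_1 - 9)/8.2 + (V_1 - 0)/33000 + (V_1 - V_3)/160 = 0
  Node 3: (V_3 - V_1)/160 + (V_3 - 0)/82 = 0
Collecting terms (coefficients in siemens):
  0.1282·V_1 - 0.00625·V_3 = 1.098
  0.01845·V_3 - 0.00625·V_1 = 0
Determinant D = (0.1282)(0.01845) - (-0.00625)(-0.00625) = 0.002326
V_1 = [(1.098)(0.01845) - (-0.00625)(0)]/D = 8.703 V
V_3 = [(0.1282)(0) - (1.098)(-0.00625)]/D = 2.949 V
I_R3 = (V_1 - V_3)/R3 = (8.703 - 2.949)/160 = 0.03596 A
|I_R3| = 0.03596 A

Final answer: |I_R3| = 0.03596 A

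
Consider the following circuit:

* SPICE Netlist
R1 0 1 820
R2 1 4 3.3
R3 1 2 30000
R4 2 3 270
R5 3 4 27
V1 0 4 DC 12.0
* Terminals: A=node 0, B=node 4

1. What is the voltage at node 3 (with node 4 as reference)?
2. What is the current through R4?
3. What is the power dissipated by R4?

Nodal analysis, taking node 4 as the 0 V reference.
Source V1 fixes V_0 = 12 V.
KCL at each unknown node (sum of currents leaving = 0; resistances in Ω):
  Node 1: (V_1 - 12)/820 + (V_1 - 0)/3.3 + (V_1 - V_2)/30000 = 0
  Node 2: (V_2 - V_1)/30000 + (V_2 - V_3)/270 = 0
  Node 3: (V_3 - V_2)/270 + (V_3 - 0)/27 = 0
Collecting terms (coefficients in siemens):
  0.3043·V_1 - 0.00003333·V_2 = 0.01463
  0.003737·V_2 - 0.00003333·V_1 - 0.003704·V_3 = 0
  0.04074·V_3 - 0.003704·V_2 = 0
Solving these 3 simultaneous equations (Gaussian elimination) gives:
  V_1 = 0.04809 V, V_2 = 0.0004715 V, V_3 = 0.00004286 V
Part 1:
  Read off the nodal solution: V_3 = 0.00004286 V
Part 2:
  I_R4 = (V_2 - V_3)/R4 = (0.0004715 - 0.00004286)/270 = 0.000001587 A
  Magnitude: I_R4 = 0.000001587 A
Part 3:
  I_R4 = (V_2 - V_3)/R4 = (0.0004715 - 0.00004286)/270 = 0.000001587 A
  P_R4 = I_R4² × R4 = (0.000001587)² × 270 = 0.0000000006804 W

Final answers:
1. V_3 = 4.286e-05 V
2. I_R4 = 1.587e-06 A
3. P_R4 = 6.804e-10 W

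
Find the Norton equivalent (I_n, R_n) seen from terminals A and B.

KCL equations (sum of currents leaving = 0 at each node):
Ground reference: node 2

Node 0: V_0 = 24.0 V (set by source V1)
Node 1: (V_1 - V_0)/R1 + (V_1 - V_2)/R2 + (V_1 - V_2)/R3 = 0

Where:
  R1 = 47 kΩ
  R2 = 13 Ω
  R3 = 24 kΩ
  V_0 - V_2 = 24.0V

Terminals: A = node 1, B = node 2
Find the Thévenin equivalent first; then I_n = V_th/R_th and R_n = R_th.
Step 1 — V_th is the open-circuit voltage V_A - V_B (nothing connected across the terminals).
Nodal analysis, taking node 2 as the 0 V reference.
Source V1 fixes V_0 = 24 V.
KCL at each unknown node (sum of currents leaving = 0; resistances in Ω):
  Node 1: (V_1 - 24)/47000 + (V_1 - 0)/13 + (V_1 - 0)/24000 = 0
Collecting terms: 0.07699 × V_1 = 0.0005106  =>  V_1 = 0.006633 V
V_th = V_1 - V_2 = 0.006633 - 0 = 0.006633 V
Step 2 — R_th: zero the source — replace V1 by a short circuit (node 2 merges into node 0) — and find the resistance seen between A (node 1) and B (node 0).
Reduce the network between node 1 (A) and node 0 (B) by series/parallel combination:
  Rp1 = R1 ‖ R2 ‖ R3 (parallel, all between nodes 0 and 1) = 1/(1/47000 + 1/13 + 1/24000) = 12.99 Ω
R_th = 12.99 Ω
I_n = V_th/R_th = 0.006633/12.99 = 0.0005106 A, and R_n = R_th = 12.99 Ω

Final answer: I_n = 0.0005106 A, R_n = 12.99 Ω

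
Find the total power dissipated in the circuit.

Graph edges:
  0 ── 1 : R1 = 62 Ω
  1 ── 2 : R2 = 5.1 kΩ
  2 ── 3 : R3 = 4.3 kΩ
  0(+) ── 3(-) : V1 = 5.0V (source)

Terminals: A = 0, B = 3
Nodal analysis, taking node 3 as the 0 V reference.
Source V1 fixes V_0 = 5 V.
KCL at each unknown node (sum of currents leaving = 0; resistances in Ω):
  Node 1: (V_1 - 5)/62 + (V_1 - V_2)/5100 = 0
  Node 2: (V_2 - V_1)/5100 + (V_2 - 0)/4300 = 0
Collecting terms (coefficients in siemens):
  0.01633·V_1 - 0.0001961·V_2 = 0.08065
  0.0004286·V_2 - 0.0001961·V_1 = 0
Determinant D = (0.01633)(0.0004286) - (-0.0001961)(-0.0001961) = 0.000006959
V_1 = [(0.08065)(0.0004286) - (-0.0001961)(0)]/D = 4.967 V
V_2 = [(0.01633)(0) - (0.08065)(-0.0001961)]/D = 2.272 V
Power in each resistor, P = (ΔV)²/R:
  P_R1 = (5 - 4.967)²/62 = 0.00001731 W
  P_R2 = (4.967 - 2.272)²/5100 = 0.001424 W
  P_R3 = (2.272 - 0)²/4300 = 0.001201 W
P_total = P_R1 + P_R2 + P_R3 = 0.002642 W

Final answer: 0.002642 W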